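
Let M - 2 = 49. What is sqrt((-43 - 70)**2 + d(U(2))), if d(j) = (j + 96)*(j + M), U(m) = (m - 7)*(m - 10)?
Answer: sqrt(25145) ≈ 158.57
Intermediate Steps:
M = 51 (M = 2 + 49 = 51)
U(m) = (-10 + m)*(-7 + m) (U(m) = (-7 + m)*(-10 + m) = (-10 + m)*(-7 + m))
d(j) = (51 + j)*(96 + j) (d(j) = (j + 96)*(j + 51) = (96 + j)*(51 + j) = (51 + j)*(96 + j))
sqrt((-43 - 70)**2 + d(U(2))) = sqrt((-43 - 70)**2 + (4896 + (70 + 2**2 - 17*2)**2 + 147*(70 + 2**2 - 17*2))) = sqrt((-113)**2 + (4896 + (70 + 4 - 34)**2 + 147*(70 + 4 - 34))) = sqrt(12769 + (4896 + 40**2 + 147*40)) = sqrt(12769 + (4896 + 1600 + 5880)) = sqrt(12769 + 12376) = sqrt(25145)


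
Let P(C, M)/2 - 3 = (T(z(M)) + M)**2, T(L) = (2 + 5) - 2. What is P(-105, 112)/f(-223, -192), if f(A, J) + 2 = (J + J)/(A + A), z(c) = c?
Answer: -3053316/127 ≈ -24042.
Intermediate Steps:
T(L) = 5 (T(L) = 7 - 2 = 5)
P(C, M) = 6 + 2*(5 + M)**2
f(A, J) = -2 + J/A (f(A, J) = -2 + (J + J)/(A + A) = -2 + (2*J)/((2*A)) = -2 + (2*J)*(1/(2*A)) = -2 + J/A)
P(-105, 112)/f(-223, -192) = (6 + 2*(5 + 112)**2)/(-2 - 192/(-223)) = (6 + 2*117**2)/(-2 - 192*(-1/223)) = (6 + 2*13689)/(-2 + 192/223) = (6 + 27378)/(-254/223) = 27384*(-223/254) = -3053316/127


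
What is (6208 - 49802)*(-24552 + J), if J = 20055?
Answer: 196042218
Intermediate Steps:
(6208 - 49802)*(-24552 + J) = (6208 - 49802)*(-24552 + 20055) = -43594*(-4497) = 196042218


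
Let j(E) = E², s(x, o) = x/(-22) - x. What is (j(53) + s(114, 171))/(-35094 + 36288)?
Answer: 14794/6567 ≈ 2.2528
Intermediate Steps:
s(x, o) = -23*x/22 (s(x, o) = x*(-1/22) - x = -x/22 - x = -23*x/22)
(j(53) + s(114, 171))/(-35094 + 36288) = (53² - 23/22*114)/(-35094 + 36288) = (2809 - 1311/11)/1194 = (29588/11)*(1/1194) = 14794/6567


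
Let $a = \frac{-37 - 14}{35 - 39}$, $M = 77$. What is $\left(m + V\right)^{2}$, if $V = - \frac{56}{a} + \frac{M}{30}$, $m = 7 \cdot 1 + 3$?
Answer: $\frac{17380561}{260100} \approx 66.823$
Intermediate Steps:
$a = \frac{51}{4}$ ($a = - \frac{51}{-4} = \left(-51\right) \left(- \frac{1}{4}\right) = \frac{51}{4} \approx 12.75$)
$m = 10$ ($m = 7 + 3 = 10$)
$V = - \frac{931}{510}$ ($V = - \frac{56}{\frac{51}{4}} + \frac{77}{30} = \left(-56\right) \frac{4}{51} + 77 \cdot \frac{1}{30} = - \frac{224}{51} + \frac{77}{30} = - \frac{931}{510} \approx -1.8255$)
$\left(m + V\right)^{2} = \left(10 - \frac{931}{510}\right)^{2} = \left(\frac{4169}{510}\right)^{2} = \frac{17380561}{260100}$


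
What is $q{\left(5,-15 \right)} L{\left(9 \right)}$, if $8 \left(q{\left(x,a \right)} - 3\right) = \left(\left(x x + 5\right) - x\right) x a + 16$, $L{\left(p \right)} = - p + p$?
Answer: $0$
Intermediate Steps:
$L{\left(p \right)} = 0$
$q{\left(x,a \right)} = 5 + \frac{a x \left(5 + x^{2} - x\right)}{8}$ ($q{\left(x,a \right)} = 3 + \frac{\left(\left(x x + 5\right) - x\right) x a + 16}{8} = 3 + \frac{\left(\left(x^{2} + 5\right) - x\right) x a + 16}{8} = 3 + \frac{\left(\left(5 + x^{2}\right) - x\right) x a + 16}{8} = 3 + \frac{\left(5 + x^{2} - x\right) x a + 16}{8} = 3 + \frac{x \left(5 + x^{2} - x\right) a + 16}{8} = 3 + \frac{a x \left(5 + x^{2} - x\right) + 16}{8} = 3 + \frac{16 + a x \left(5 + x^{2} - x\right)}{8} = 3 + \left(2 + \frac{a x \left(5 + x^{2} - x\right)}{8}\right) = 5 + \frac{a x \left(5 + x^{2} - x\right)}{8}$)
$q{\left(5,-15 \right)} L{\left(9 \right)} = \left(5 - - \frac{15 \cdot 5^{2}}{8} + \frac{1}{8} \left(-15\right) 5^{3} + \frac{5}{8} \left(-15\right) 5\right) 0 = \left(5 - \left(- \frac{15}{8}\right) 25 + \frac{1}{8} \left(-15\right) 125 - \frac{375}{8}\right) 0 = \left(5 + \frac{375}{8} - \frac{1875}{8} - \frac{375}{8}\right) 0 = \left(- \frac{1835}{8}\right) 0 = 0$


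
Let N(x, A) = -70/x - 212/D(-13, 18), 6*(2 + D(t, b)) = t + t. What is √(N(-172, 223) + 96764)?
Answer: 21*√586045538/1634 ≈ 311.12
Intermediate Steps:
D(t, b) = -2 + t/3 (D(t, b) = -2 + (t + t)/6 = -2 + (2*t)/6 = -2 + t/3)
N(x, A) = 636/19 - 70/x (N(x, A) = -70/x - 212/(-2 + (⅓)*(-13)) = -70/x - 212/(-2 - 13/3) = -70/x - 212/(-19/3) = -70/x - 212*(-3/19) = -70/x + 636/19 = 636/19 - 70/x)
√(N(-172, 223) + 96764) = √((636/19 - 70/(-172)) + 96764) = √((636/19 - 70*(-1/172)) + 96764) = √((636/19 + 35/86) + 96764) = √(55361/1634 + 96764) = √(158167737/1634) = 21*√586045538/1634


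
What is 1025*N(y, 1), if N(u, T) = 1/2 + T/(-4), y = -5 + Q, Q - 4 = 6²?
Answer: 1025/4 ≈ 256.25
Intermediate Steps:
Q = 40 (Q = 4 + 6² = 4 + 36 = 40)
y = 35 (y = -5 + 40 = 35)
N(u, T) = ½ - T/4 (N(u, T) = 1*(½) + T*(-¼) = ½ - T/4)
1025*N(y, 1) = 1025*(½ - ¼*1) = 1025*(½ - ¼) = 1025*(¼) = 1025/4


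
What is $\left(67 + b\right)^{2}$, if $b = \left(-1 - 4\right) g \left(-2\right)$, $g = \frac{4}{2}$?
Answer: $7569$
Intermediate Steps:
$g = 2$ ($g = 4 \cdot \frac{1}{2} = 2$)
$b = 20$ ($b = \left(-1 - 4\right) 2 \left(-2\right) = \left(-5\right) 2 \left(-2\right) = \left(-10\right) \left(-2\right) = 20$)
$\left(67 + b\right)^{2} = \left(67 + 20\right)^{2} = 87^{2} = 7569$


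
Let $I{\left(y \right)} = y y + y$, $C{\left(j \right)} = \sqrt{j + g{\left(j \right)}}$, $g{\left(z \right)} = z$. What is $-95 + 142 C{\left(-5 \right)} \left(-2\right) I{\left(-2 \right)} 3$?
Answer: $-95 - 1704 i \sqrt{10} \approx -95.0 - 5388.5 i$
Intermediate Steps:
$C{\left(j \right)} = \sqrt{2} \sqrt{j}$ ($C{\left(j \right)} = \sqrt{j + j} = \sqrt{2 j} = \sqrt{2} \sqrt{j}$)
$I{\left(y \right)} = y + y^{2}$ ($I{\left(y \right)} = y^{2} + y = y + y^{2}$)
$-95 + 142 C{\left(-5 \right)} \left(-2\right) I{\left(-2 \right)} 3 = -95 + 142 \sqrt{2} \sqrt{-5} \left(-2\right) - 2 \left(1 - 2\right) 3 = -95 + 142 \sqrt{2} i \sqrt{5} \left(-2\right) \left(-2\right) \left(-1\right) 3 = -95 + 142 i \sqrt{10} \left(-2\right) 2 \cdot 3 = -95 + 142 - 2 i \sqrt{10} \cdot 6 = -95 + 142 \left(- 12 i \sqrt{10}\right) = -95 - 1704 i \sqrt{10}$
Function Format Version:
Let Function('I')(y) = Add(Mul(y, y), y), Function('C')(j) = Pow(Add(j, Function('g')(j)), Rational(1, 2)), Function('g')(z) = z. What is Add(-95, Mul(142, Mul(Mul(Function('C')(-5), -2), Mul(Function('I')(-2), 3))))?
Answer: Add(-95, Mul(-1704, I, Pow(10, Rational(1, 2)))) ≈ Add(-95.000, Mul(-5388.5, I))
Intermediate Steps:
Function('C')(j) = Mul(Pow(2, Rational(1, 2)), Pow(j, Rational(1, 2))) (Function('C')(j) = Pow(Add(j, j), Rational(1, 2)) = Pow(Mul(2, j), Rational(1, 2)) = Mul(Pow(2, Rational(1, 2)), Pow(j, Rational(1, 2))))
Function('I')(y) = Add(y, Pow(y, 2)) (Function('I')(y) = Add(Pow(y, 2), y) = Add(y, Pow(y, 2)))
Add(-95, Mul(142, Mul(Mul(Function('C')(-5), -2), Mul(Function('I')(-2), 3)))) = Add(-95, Mul(142, Mul(Mul(Mul(Pow(2, Rational(1, 2)), Pow(-5, Rational(1, 2))), -2), Mul(Mul(-2, Add(1, -2)), 3)))) = Add(-95, Mul(142, Mul(Mul(Mul(Pow(2, Rational(1, 2)), Mul(I, Pow(5, Rational(1, 2)))), -2), Mul(Mul(-2, -1), 3)))) = Add(-95, Mul(142, Mul(Mul(Mul(I, Pow(10, Rational(1, 2))), -2), Mul(2, 3)))) = Add(-95, Mul(142, Mul(Mul(-2, I, Pow(10, Rational(1, 2))), 6))) = Add(-95, Mul(142, Mul(-12, I, Pow(10, Rational(1, 2))))) = Add(-95, Mul(-1704, I, Pow(10, Rational(1, 2))))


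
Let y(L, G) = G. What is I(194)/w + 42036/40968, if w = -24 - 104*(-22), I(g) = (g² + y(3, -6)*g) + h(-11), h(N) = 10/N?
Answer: 364218515/21255564 ≈ 17.135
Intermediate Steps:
I(g) = -10/11 + g² - 6*g (I(g) = (g² - 6*g) + 10/(-11) = (g² - 6*g) + 10*(-1/11) = (g² - 6*g) - 10/11 = -10/11 + g² - 6*g)
w = 2264 (w = -24 + 2288 = 2264)
I(194)/w + 42036/40968 = (-10/11 + 194² - 6*194)/2264 + 42036/40968 = (-10/11 + 37636 - 1164)*(1/2264) + 42036*(1/40968) = (401182/11)*(1/2264) + 3503/3414 = 200591/12452 + 3503/3414 = 364218515/21255564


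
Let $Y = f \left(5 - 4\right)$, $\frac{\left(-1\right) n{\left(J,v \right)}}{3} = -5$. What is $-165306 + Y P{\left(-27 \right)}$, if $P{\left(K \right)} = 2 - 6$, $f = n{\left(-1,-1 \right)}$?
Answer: $-165366$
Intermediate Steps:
$n{\left(J,v \right)} = 15$ ($n{\left(J,v \right)} = \left(-3\right) \left(-5\right) = 15$)
$f = 15$
$P{\left(K \right)} = -4$ ($P{\left(K \right)} = 2 - 6 = -4$)
$Y = 15$ ($Y = 15 \left(5 - 4\right) = 15 \cdot 1 = 15$)
$-165306 + Y P{\left(-27 \right)} = -165306 + 15 \left(-4\right) = -165306 - 60 = -165366$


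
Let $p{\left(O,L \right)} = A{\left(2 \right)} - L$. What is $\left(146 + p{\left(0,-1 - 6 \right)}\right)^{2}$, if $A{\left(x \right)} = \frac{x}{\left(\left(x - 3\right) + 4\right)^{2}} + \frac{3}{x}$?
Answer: $\frac{7756225}{324} \approx 23939.0$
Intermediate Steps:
$A{\left(x \right)} = \frac{3}{x} + \frac{x}{\left(1 + x\right)^{2}}$ ($A{\left(x \right)} = \frac{x}{\left(\left(-3 + x\right) + 4\right)^{2}} + \frac{3}{x} = \frac{x}{\left(1 + x\right)^{2}} + \frac{3}{x} = \frac{3}{x} + \frac{x}{\left(1 + x\right)^{2}}$)
$p{\left(O,L \right)} = \frac{31}{18} - L$ ($p{\left(O,L \right)} = \left(\frac{3}{2} + \frac{2}{\left(1 + 2\right)^{2}}\right) - L = \left(3 \cdot \frac{1}{2} + \frac{2}{9}\right) - L = \left(\frac{3}{2} + 2 \cdot \frac{1}{9}\right) - L = \left(\frac{3}{2} + \frac{2}{9}\right) - L = \frac{31}{18} - L$)
$\left(146 + p{\left(0,-1 - 6 \right)}\right)^{2} = \left(146 + \left(\frac{31}{18} - \left(-1 - 6\right)\right)\right)^{2} = \left(146 + \left(\frac{31}{18} - -7\right)\right)^{2} = \left(146 + \left(\frac{31}{18} + 7\right)\right)^{2} = \left(146 + \frac{157}{18}\right)^{2} = \left(\frac{2785}{18}\right)^{2} = \frac{7756225}{324}$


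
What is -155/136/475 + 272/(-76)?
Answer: -46271/12920 ≈ -3.5813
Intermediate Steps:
-155/136/475 + 272/(-76) = -155*1/136*(1/475) + 272*(-1/76) = -155/136*1/475 - 68/19 = -31/12920 - 68/19 = -46271/12920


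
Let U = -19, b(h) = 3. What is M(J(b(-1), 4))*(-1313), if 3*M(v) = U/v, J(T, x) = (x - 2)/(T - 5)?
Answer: -24947/3 ≈ -8315.7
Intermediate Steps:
J(T, x) = (-2 + x)/(-5 + T)
M(v) = -19/(3*v) (M(v) = (-19/v)/3 = -19/(3*v))
M(J(b(-1), 4))*(-1313) = -19*(-5 + 3)/(-2 + 4)/3*(-1313) = -19/(3*(2/(-2)))*(-1313) = -19/(3*((-½*2)))*(-1313) = -19/3/(-1)*(-1313) = -19/3*(-1)*(-1313) = (19/3)*(-1313) = -24947/3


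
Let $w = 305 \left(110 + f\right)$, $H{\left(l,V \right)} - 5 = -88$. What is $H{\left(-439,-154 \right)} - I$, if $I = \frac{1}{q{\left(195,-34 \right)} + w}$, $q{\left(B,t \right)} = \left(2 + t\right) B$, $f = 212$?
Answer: $- \frac{7633511}{91970} \approx -83.0$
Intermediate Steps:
$H{\left(l,V \right)} = -83$ ($H{\left(l,V \right)} = 5 - 88 = -83$)
$q{\left(B,t \right)} = B \left(2 + t\right)$
$w = 98210$ ($w = 305 \left(110 + 212\right) = 305 \cdot 322 = 98210$)
$I = \frac{1}{91970}$ ($I = \frac{1}{195 \left(2 - 34\right) + 98210} = \frac{1}{195 \left(-32\right) + 98210} = \frac{1}{-6240 + 98210} = \frac{1}{91970} \approx 1.0873 \cdot 10^{-5}$)
$H{\left(-439,-154 \right)} - I = -83 - \frac{1}{91970} = - \frac{7633511}{91970}$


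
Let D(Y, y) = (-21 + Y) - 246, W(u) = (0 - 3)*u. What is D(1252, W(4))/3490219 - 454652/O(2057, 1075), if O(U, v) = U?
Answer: -8485738089/38392409 ≈ -221.03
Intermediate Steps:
W(u) = -3*u
D(Y, y) = -267 + Y
D(1252, W(4))/3490219 - 454652/O(2057, 1075) = (-267 + 1252)/3490219 - 454652/2057 = 985*(1/3490219) - 454652*1/2057 = 985/3490219 - 41332/187 = -8485738089/38392409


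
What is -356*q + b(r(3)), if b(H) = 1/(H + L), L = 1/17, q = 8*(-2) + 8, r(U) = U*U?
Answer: 438609/154 ≈ 2848.1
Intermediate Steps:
r(U) = U**2
q = -8 (q = -16 + 8 = -8)
L = 1/17 ≈ 0.058824
b(H) = 1/(1/17 + H) (b(H) = 1/(H + 1/17) = 1/(1/17 + H))
-356*q + b(r(3)) = -356*(-8) + 17/(1 + 17*3**2) = 2848 + 17/(1 + 17*9) = 2848 + 17/(1 + 153) = 2848 + 17/154 = 438609/154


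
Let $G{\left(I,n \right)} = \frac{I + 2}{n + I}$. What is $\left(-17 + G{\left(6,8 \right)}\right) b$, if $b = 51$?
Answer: $- \frac{5865}{7} \approx -837.86$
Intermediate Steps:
$G{\left(I,n \right)} = \frac{2 + I}{I + n}$
$\left(-17 + G{\left(6,8 \right)}\right) b = \left(-17 + \frac{2 + 6}{6 + 8}\right) 51 = \left(-17 + \frac{1}{14} \cdot 8\right) 51 = \left(-17 + \frac{4}{7}\right) 51 = \left(- \frac{115}{7}\right) 51 = - \frac{5865}{7}$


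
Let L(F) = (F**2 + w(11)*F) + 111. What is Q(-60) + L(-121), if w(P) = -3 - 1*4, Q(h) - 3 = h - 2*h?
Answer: 15662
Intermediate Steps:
Q(h) = 3 - h (Q(h) = 3 + (h - 2*h) = 3 - h)
w(P) = -7 (w(P) = -3 - 4 = -7)
L(F) = 111 + F**2 - 7*F (L(F) = (F**2 - 7*F) + 111 = 111 + F**2 - 7*F)
Q(-60) + L(-121) = (3 - 1*(-60)) + (111 + (-121)**2 - 7*(-121)) = (3 + 60) + (111 + 14641 + 847) = 63 + 15599 = 15662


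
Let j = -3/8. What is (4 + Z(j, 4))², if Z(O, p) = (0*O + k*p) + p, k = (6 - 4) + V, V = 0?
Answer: 256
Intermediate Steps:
k = 2 (k = (6 - 4) + 0 = 2 + 0 = 2)
j = -3/8 (j = -3*⅛ = -3/8 ≈ -0.37500)
Z(O, p) = 3*p (Z(O, p) = (0*O + 2*p) + p = (0 + 2*p) + p = 2*p + p = 3*p)
(4 + Z(j, 4))² = (4 + 3*4)² = (4 + 12)² = 16² = 256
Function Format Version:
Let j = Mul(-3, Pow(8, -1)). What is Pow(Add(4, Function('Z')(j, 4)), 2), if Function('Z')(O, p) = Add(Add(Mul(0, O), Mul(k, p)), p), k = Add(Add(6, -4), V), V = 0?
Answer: 256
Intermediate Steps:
k = 2 (k = Add(Add(6, -4), 0) = Add(2, 0) = 2)
j = Rational(-3, 8) (j = Mul(-3, Rational(1, 8)) = Rational(-3, 8) ≈ -0.37500)
Function('Z')(O, p) = Mul(3, p) (Function('Z')(O, p) = Add(Add(Mul(0, O), Mul(2, p)), p) = Add(Add(0, Mul(2, p)), p) = Add(Mul(2, p), p) = Mul(3, p))
Pow(Add(4, Function('Z')(j, 4)), 2) = Pow(Add(4, Mul(3, 4)), 2) = Pow(Add(4, 12), 2) = Pow(16, 2) = 256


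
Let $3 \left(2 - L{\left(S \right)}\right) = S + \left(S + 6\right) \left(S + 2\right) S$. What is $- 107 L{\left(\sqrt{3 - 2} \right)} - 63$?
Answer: $\frac{1523}{3} \approx 507.67$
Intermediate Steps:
$L{\left(S \right)} = 2 - \frac{S}{3} - \frac{S \left(2 + S\right) \left(6 + S\right)}{3}$ ($L{\left(S \right)} = 2 - \frac{S + \left(S + 6\right) \left(S + 2\right) S}{3} = 2 - \frac{S + \left(6 + S\right) \left(2 + S\right) S}{3} = 2 - \frac{S + \left(2 + S\right) \left(6 + S\right) S}{3} = 2 - \frac{S + S \left(2 + S\right) \left(6 + S\right)}{3} = 2 - \left(\frac{S}{3} + \frac{S \left(2 + S\right) \left(6 + S\right)}{3}\right) = 2 - \frac{S}{3} - \frac{S \left(2 + S\right) \left(6 + S\right)}{3}$)
$- 107 L{\left(\sqrt{3 - 2} \right)} - 63 = - 107 \left(2 - \frac{13 \sqrt{3 - 2}}{3} - \frac{8 \left(\sqrt{3 - 2}\right)^{2}}{3} - \frac{\left(\sqrt{3 - 2}\right)^{3}}{3}\right) - 63 = - 107 \left(2 - \frac{13 \sqrt{1}}{3} - \frac{8 \left(\sqrt{1}\right)^{2}}{3} - \frac{\left(\sqrt{1}\right)^{3}}{3}\right) - 63 = - 107 \left(2 - \frac{13}{3} - \frac{8 \cdot 1^{2}}{3} - \frac{1^{3}}{3}\right) - 63 = - 107 \left(2 - \frac{13}{3} - \frac{8}{3} - \frac{1}{3}\right) - 63 = \left(-107\right) \left(- \frac{16}{3}\right) - 63 = \frac{1712}{3} - 63 = \frac{1523}{3}$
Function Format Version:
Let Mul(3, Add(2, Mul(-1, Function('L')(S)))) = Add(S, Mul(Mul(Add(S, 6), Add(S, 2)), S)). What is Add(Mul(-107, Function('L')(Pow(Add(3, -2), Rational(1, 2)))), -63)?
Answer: Rational(1523, 3) ≈ 507.67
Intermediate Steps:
Function('L')(S) = Add(2, Mul(Rational(-1, 3), S), Mul(Rational(-1, 3), S, Add(2, S), Add(6, S))) (Function('L')(S) = Add(2, Mul(Rational(-1, 3), Add(S, Mul(Mul(Add(S, 6), Add(S, 2)), S)))) = Add(2, Mul(Rational(-1, 3), Add(S, Mul(Mul(Add(6, S), Add(2, S)), S)))) = Add(2, Mul(Rational(-1, 3), Add(S, Mul(Mul(Add(2, S), Add(6, S)), S)))) = Add(2, Mul(Rational(-1, 3), Add(S, Mul(S, Add(2, S), Add(6, S))))) = Add(2, Add(Mul(Rational(-1, 3), S), Mul(Rational(-1, 3), S, Add(2, S), Add(6, S)))) = Add(2, Mul(Rational(-1, 3), S), Mul(Rational(-1, 3), S, Add(2, S), Add(6, S))))
Add(Mul(-107, Function('L')(Pow(Add(3, -2), Rational(1, 2)))), -63) = Add(Mul(-107, Add(2, Mul(Rational(-13, 3), Pow(Add(3, -2), Rational(1, 2))), Mul(Rational(-8, 3), Pow(Pow(Add(3, -2), Rational(1, 2)), 2)), Mul(Rational(-1, 3), Pow(Pow(Add(3, -2), Rational(1, 2)), 3)))), -63) = Add(Mul(-107, Add(2, Mul(Rational(-13, 3), Pow(1, Rational(1, 2))), Mul(Rational(-8, 3), Pow(Pow(1, Rational(1, 2)), 2)), Mul(Rational(-1, 3), Pow(Pow(1, Rational(1, 2)), 3)))), -63) = Add(Mul(-107, Add(2, Mul(Rational(-13, 3), 1), Mul(Rational(-8, 3), Pow(1, 2)), Mul(Rational(-1, 3), Pow(1, 3)))), -63) = Add(Mul(-107, Add(2, Rational(-13, 3), Mul(Rational(-8, 3), 1), Mul(Rational(-1, 3), 1))), -63) = Add(Mul(-107, Add(2, Rational(-13, 3), Rational(-8, 3), Rational(-1, 3))), -63) = Add(Mul(-107, Rational(-16, 3)), -63) = Add(Rational(1712, 3), -63) = Rational(1523, 3)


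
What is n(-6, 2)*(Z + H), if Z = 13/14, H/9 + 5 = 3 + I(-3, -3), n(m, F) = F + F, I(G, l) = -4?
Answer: -1486/7 ≈ -212.29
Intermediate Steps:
n(m, F) = 2*F
H = -54 (H = -45 + 9*(3 - 4) = -45 + 9*(-1) = -45 - 9 = -54)
Z = 13/14 (Z = 13*(1/14) = 13/14 ≈ 0.92857)
n(-6, 2)*(Z + H) = (2*2)*(13/14 - 54) = 4*(-743/14) = -1486/7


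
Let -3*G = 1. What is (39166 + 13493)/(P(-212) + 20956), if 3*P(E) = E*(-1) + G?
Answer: 473931/189239 ≈ 2.5044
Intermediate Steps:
G = -⅓ (G = -⅓*1 = -⅓ ≈ -0.33333)
P(E) = -⅑ - E/3 (P(E) = (E*(-1) - ⅓)/3 = (-E - ⅓)/3 = (-⅓ - E)/3 = -⅑ - E/3)
(39166 + 13493)/(P(-212) + 20956) = (39166 + 13493)/((-⅑ - ⅓*(-212)) + 20956) = 52659/((-⅑ + 212/3) + 20956) = 52659/(635/9 + 20956) = 52659/(189239/9) = 52659*(9/189239) = 473931/189239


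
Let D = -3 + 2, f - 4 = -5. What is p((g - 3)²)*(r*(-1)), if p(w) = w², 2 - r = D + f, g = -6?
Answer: -26244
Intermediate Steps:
f = -1 (f = 4 - 5 = -1)
D = -1
r = 4 (r = 2 - (-1 - 1) = 2 - 1*(-2) = 2 + 2 = 4)
p((g - 3)²)*(r*(-1)) = ((-6 - 3)²)²*(4*(-1)) = ((-9)²)²*(-4) = 81²*(-4) = 6561*(-4) = -26244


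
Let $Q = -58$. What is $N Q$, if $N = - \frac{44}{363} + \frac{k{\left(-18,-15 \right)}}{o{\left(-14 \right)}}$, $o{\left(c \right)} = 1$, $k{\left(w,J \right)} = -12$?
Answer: $\frac{23200}{33} \approx 703.03$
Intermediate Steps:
$N = - \frac{400}{33}$ ($N = - \frac{44}{363} - \frac{12}{1} = \left(-44\right) \frac{1}{363} - 12 = - \frac{4}{33} - 12 = - \frac{400}{33} \approx -12.121$)
$N Q = \left(- \frac{400}{33}\right) \left(-58\right) = \frac{23200}{33}$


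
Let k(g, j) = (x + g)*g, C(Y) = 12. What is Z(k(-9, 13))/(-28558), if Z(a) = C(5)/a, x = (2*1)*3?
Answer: -2/128511 ≈ -1.5563e-5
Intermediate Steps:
x = 6 (x = 2*3 = 6)
k(g, j) = g*(6 + g) (k(g, j) = (6 + g)*g = g*(6 + g))
Z(a) = 12/a
Z(k(-9, 13))/(-28558) = (12/((-9*(6 - 9))))/(-28558) = (12/((-9*(-3))))*(-1/28558) = (12/27)*(-1/28558) = (12*(1/27))*(-1/28558) = (4/9)*(-1/28558) = -2/128511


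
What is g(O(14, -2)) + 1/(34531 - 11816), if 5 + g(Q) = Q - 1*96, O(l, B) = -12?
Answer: -2566794/22715 ≈ -113.00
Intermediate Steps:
g(Q) = -101 + Q (g(Q) = -5 + (Q - 1*96) = -5 + (Q - 96) = -5 + (-96 + Q) = -101 + Q)
g(O(14, -2)) + 1/(34531 - 11816) = (-101 - 12) + 1/(34531 - 11816) = -113 + 1/22715 = -2566794/22715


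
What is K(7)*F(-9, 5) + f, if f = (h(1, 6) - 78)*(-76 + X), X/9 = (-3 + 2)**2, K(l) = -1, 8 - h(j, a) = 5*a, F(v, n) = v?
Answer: 6709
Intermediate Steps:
h(j, a) = 8 - 5*a
X = 9 (X = 9*(-3 + 2)**2 = 9*(-1)**2 = 9*1 = 9)
f = 6700 (f = ((8 - 5*6) - 78)*(-76 + 9) = ((8 - 30) - 78)*(-67) = (-22 - 78)*(-67) = -100*(-67) = 6700)
K(7)*F(-9, 5) + f = -1*(-9) + 6700 = 9 + 6700 = 6709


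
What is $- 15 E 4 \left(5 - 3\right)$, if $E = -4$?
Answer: $480$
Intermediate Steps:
$- 15 E 4 \left(5 - 3\right) = \left(-15\right) \left(-4\right) 4 \left(5 - 3\right) = 60 \cdot 4 \cdot 2 = 60 \cdot 8 = 480$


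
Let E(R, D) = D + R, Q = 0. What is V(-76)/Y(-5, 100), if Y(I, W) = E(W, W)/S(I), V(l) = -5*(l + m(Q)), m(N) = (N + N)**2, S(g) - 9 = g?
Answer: 38/5 ≈ 7.6000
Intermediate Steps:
S(g) = 9 + g
m(N) = 4*N**2 (m(N) = (2*N)**2 = 4*N**2)
V(l) = -5*l (V(l) = -5*(l + 4*0**2) = -5*(l + 4*0) = -5*(l + 0) = -5*l)
Y(I, W) = 2*W/(9 + I) (Y(I, W) = (W + W)/(9 + I) = (2*W)/(9 + I) = 2*W/(9 + I))
V(-76)/Y(-5, 100) = (-5*(-76))/((2*100/(9 - 5))) = 380/((2*100/4)) = 380/((2*100*(1/4))) = 380/50 = 380*(1/50) = 38/5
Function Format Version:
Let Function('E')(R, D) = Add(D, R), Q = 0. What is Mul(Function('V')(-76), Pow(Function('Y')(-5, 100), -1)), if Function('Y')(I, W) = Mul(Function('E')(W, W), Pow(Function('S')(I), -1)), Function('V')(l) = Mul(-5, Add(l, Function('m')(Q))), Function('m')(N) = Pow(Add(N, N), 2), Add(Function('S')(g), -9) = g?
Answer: Rational(38, 5) ≈ 7.6000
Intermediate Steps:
Function('S')(g) = Add(9, g)
Function('m')(N) = Mul(4, Pow(N, 2)) (Function('m')(N) = Pow(Mul(2, N), 2) = Mul(4, Pow(N, 2)))
Function('V')(l) = Mul(-5, l) (Function('V')(l) = Mul(-5, Add(l, Mul(4, Pow(0, 2)))) = Mul(-5, Add(l, Mul(4, 0))) = Mul(-5, Add(l, 0)) = Mul(-5, l))
Function('Y')(I, W) = Mul(2, W, Pow(Add(9, I), -1)) (Function('Y')(I, W) = Mul(Add(W, W), Pow(Add(9, I), -1)) = Mul(Mul(2, W), Pow(Add(9, I), -1)) = Mul(2, W, Pow(Add(9, I), -1)))
Mul(Function('V')(-76), Pow(Function('Y')(-5, 100), -1)) = Mul(Mul(-5, -76), Pow(Mul(2, 100, Pow(Add(9, -5), -1)), -1)) = Mul(380, Pow(Mul(2, 100, Pow(4, -1)), -1)) = Mul(380, Pow(Mul(2, 100, Rational(1, 4)), -1)) = Mul(380, Pow(50, -1)) = Mul(380, Rational(1, 50)) = Rational(38, 5)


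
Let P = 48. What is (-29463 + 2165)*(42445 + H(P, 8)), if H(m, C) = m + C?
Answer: -1160192298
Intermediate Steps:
H(m, C) = C + m
(-29463 + 2165)*(42445 + H(P, 8)) = (-29463 + 2165)*(42445 + (8 + 48)) = -27298*(42445 + 56) = -27298*42501 = -1160192298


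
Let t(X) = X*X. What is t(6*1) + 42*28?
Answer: 1212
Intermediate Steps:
t(X) = X²
t(6*1) + 42*28 = (6*1)² + 42*28 = 6² + 1176 = 36 + 1176 = 1212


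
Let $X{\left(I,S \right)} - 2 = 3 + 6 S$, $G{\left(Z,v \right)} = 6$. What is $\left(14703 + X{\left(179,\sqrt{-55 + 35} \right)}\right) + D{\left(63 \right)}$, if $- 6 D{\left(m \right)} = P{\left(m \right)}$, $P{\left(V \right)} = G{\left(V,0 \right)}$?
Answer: $14707 + 12 i \sqrt{5} \approx 14707.0 + 26.833 i$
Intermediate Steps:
$P{\left(V \right)} = 6$
$D{\left(m \right)} = -1$ ($D{\left(m \right)} = \left(- \frac{1}{6}\right) 6 = -1$)
$X{\left(I,S \right)} = 5 + 6 S$ ($X{\left(I,S \right)} = 2 + \left(3 + 6 S\right) = 5 + 6 S$)
$\left(14703 + X{\left(179,\sqrt{-55 + 35} \right)}\right) + D{\left(63 \right)} = \left(14703 + \left(5 + 6 \sqrt{-55 + 35}\right)\right) - 1 = \left(14703 + \left(5 + 6 \sqrt{-20}\right)\right) - 1 = \left(14703 + \left(5 + 6 \cdot 2 i \sqrt{5}\right)\right) - 1 = \left(14703 + \left(5 + 12 i \sqrt{5}\right)\right) - 1 = \left(14708 + 12 i \sqrt{5}\right) - 1 = 14707 + 12 i \sqrt{5}$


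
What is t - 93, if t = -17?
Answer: -110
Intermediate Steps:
t - 93 = -17 - 93 = -110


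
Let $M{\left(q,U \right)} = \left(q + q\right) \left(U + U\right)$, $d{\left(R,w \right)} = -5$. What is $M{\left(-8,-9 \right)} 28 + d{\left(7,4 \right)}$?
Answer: $8059$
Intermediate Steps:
$M{\left(q,U \right)} = 4 U q$ ($M{\left(q,U \right)} = 2 q 2 U = 4 U q$)
$M{\left(-8,-9 \right)} 28 + d{\left(7,4 \right)} = 4 \left(-9\right) \left(-8\right) 28 - 5 = 288 \cdot 28 - 5 = 8064 - 5 = 8059$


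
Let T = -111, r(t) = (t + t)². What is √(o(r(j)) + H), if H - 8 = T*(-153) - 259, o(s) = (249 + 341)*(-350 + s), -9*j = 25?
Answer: 4*I*√868513/9 ≈ 414.2*I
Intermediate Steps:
j = -25/9 (j = -⅑*25 = -25/9 ≈ -2.7778)
r(t) = 4*t² (r(t) = (2*t)² = 4*t²)
o(s) = -206500 + 590*s (o(s) = 590*(-350 + s) = -206500 + 590*s)
H = 16732 (H = 8 + (-111*(-153) - 259) = 8 + (16983 - 259) = 8 + 16724 = 16732)
√(o(r(j)) + H) = √((-206500 + 590*(4*(-25/9)²)) + 16732) = √((-206500 + 590*(4*(625/81))) + 16732) = √((-206500 + 590*(2500/81)) + 16732) = √((-206500 + 1475000/81) + 16732) = √(-15251500/81 + 16732) = √(-13896208/81) = 4*I*√868513/9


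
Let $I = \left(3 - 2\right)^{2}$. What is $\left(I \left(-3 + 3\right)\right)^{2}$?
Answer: $0$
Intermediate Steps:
$I = 1$ ($I = 1^{2} = 1$)
$\left(I \left(-3 + 3\right)\right)^{2} = \left(1 \left(-3 + 3\right)\right)^{2} = \left(1 \cdot 0\right)^{2} = 0^{2} = 0$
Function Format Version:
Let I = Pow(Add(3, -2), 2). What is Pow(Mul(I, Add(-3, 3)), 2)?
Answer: 0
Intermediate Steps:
I = 1 (I = Pow(1, 2) = 1)
Pow(Mul(I, Add(-3, 3)), 2) = Pow(Mul(1, Add(-3, 3)), 2) = Pow(Mul(1, 0), 2) = Pow(0, 2) = 0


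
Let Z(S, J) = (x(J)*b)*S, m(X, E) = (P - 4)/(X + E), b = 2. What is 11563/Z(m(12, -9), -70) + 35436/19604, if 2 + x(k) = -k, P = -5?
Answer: -53055791/1999608 ≈ -26.533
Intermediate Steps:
x(k) = -2 - k
m(X, E) = -9/(E + X) (m(X, E) = (-5 - 4)/(X + E) = -9/(E + X))
Z(S, J) = S*(-4 - 2*J) (Z(S, J) = ((-2 - J)*2)*S = (-4 - 2*J)*S = S*(-4 - 2*J))
11563/Z(m(12, -9), -70) + 35436/19604 = 11563/((-2*(-9/(-9 + 12))*(2 - 70))) + 35436/19604 = 11563/((-2*(-9/3)*(-68))) + 35436*(1/19604) = 11563/((-2*(-9*⅓)*(-68))) + 8859/4901 = 11563/((-2*(-3)*(-68))) + 8859/4901 = 11563/(-408) + 8859/4901 = 11563*(-1/408) + 8859/4901 = -11563/408 + 8859/4901 = -53055791/1999608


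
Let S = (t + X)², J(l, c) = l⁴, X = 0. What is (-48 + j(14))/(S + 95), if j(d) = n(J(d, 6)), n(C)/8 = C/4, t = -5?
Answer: 9598/15 ≈ 639.87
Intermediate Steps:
n(C) = 2*C (n(C) = 8*(C/4) = 2*C)
j(d) = 2*d⁴
S = 25 (S = (-5 + 0)² = (-5)² = 25)
(-48 + j(14))/(S + 95) = (-48 + 2*14⁴)/(25 + 95) = (-48 + 2*38416)/120 = (-48 + 76832)*(1/120) = 76784*(1/120) = 9598/15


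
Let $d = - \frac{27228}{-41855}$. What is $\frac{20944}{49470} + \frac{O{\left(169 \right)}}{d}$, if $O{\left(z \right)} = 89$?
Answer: $\frac{604087297}{4401860} \approx 137.23$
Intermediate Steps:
$d = \frac{27228}{41855}$ ($d = \left(-27228\right) \left(- \frac{1}{41855}\right) = \frac{27228}{41855} \approx 0.65053$)
$\frac{20944}{49470} + \frac{O{\left(169 \right)}}{d} = \frac{20944}{49470} + \frac{89}{\frac{27228}{41855}} = 20944 \cdot \frac{1}{49470} + 89 \cdot \frac{41855}{27228} = \frac{616}{1455} + \frac{3725095}{27228} = \frac{604087297}{4401860}$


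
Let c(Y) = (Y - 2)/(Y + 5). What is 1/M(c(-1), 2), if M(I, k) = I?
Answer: -4/3 ≈ -1.3333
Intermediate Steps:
c(Y) = (-2 + Y)/(5 + Y)
1/M(c(-1), 2) = 1/((-2 - 1)/(5 - 1)) = 1/(-3/4) = 1/((¼)*(-3)) = 1/(-¾) = -4/3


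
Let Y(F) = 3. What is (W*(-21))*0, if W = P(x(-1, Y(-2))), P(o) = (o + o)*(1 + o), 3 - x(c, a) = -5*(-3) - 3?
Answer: 0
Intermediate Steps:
x(c, a) = -9 (x(c, a) = 3 - (-5*(-3) - 3) = 3 - (15 - 3) = 3 - 1*12 = 3 - 12 = -9)
P(o) = 2*o*(1 + o) (P(o) = (2*o)*(1 + o) = 2*o*(1 + o))
W = 144 (W = 2*(-9)*(1 - 9) = 2*(-9)*(-8) = 144)
(W*(-21))*0 = (144*(-21))*0 = -3024*0 = 0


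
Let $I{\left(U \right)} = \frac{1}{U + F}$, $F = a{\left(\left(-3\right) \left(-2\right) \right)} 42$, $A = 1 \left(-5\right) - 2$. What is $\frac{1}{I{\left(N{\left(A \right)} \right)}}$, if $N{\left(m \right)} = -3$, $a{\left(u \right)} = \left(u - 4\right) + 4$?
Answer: $249$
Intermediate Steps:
$a{\left(u \right)} = u$ ($a{\left(u \right)} = \left(-4 + u\right) + 4 = u$)
$A = -7$ ($A = -5 - 2 = -7$)
$F = 252$ ($F = \left(-3\right) \left(-2\right) 42 = 6 \cdot 42 = 252$)
$I{\left(U \right)} = \frac{1}{252 + U}$ ($I{\left(U \right)} = \frac{1}{U + 252} = \frac{1}{252 + U}$)
$\frac{1}{I{\left(N{\left(A \right)} \right)}} = \frac{1}{\frac{1}{252 - 3}} = \frac{1}{\frac{1}{249}} = 249$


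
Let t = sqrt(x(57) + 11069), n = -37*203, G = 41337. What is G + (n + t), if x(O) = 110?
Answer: 33826 + sqrt(11179) ≈ 33932.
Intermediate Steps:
n = -7511
t = sqrt(11179) (t = sqrt(110 + 11069) = sqrt(11179) ≈ 105.73)
G + (n + t) = 41337 + (-7511 + sqrt(11179)) = 33826 + sqrt(11179)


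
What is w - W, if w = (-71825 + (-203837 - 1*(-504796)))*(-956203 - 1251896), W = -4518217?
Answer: -505946038049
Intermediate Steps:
w = -505950556266 (w = (-71825 + (-203837 + 504796))*(-2208099) = (-71825 + 300959)*(-2208099) = 229134*(-2208099) = -505950556266)
w - W = -505950556266 - 1*(-4518217) = -505950556266 + 4518217 = -505946038049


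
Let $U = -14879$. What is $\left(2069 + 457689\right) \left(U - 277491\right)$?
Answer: $-134419446460$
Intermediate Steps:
$\left(2069 + 457689\right) \left(U - 277491\right) = \left(2069 + 457689\right) \left(-14879 - 277491\right) = 459758 \left(-292370\right) = -134419446460$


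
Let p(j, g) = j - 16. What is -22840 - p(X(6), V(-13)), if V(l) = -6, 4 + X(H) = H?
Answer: -22826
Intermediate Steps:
X(H) = -4 + H
p(j, g) = -16 + j
-22840 - p(X(6), V(-13)) = -22840 - (-16 + (-4 + 6)) = -22840 - (-16 + 2) = -22840 - 1*(-14) = -22840 + 14 = -22826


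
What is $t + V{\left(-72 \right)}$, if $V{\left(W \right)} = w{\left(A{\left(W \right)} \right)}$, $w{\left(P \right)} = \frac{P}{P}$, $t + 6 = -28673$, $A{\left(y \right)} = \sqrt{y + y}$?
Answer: $-28678$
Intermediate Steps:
$A{\left(y \right)} = \sqrt{2} \sqrt{y}$ ($A{\left(y \right)} = \sqrt{2 y} = \sqrt{2} \sqrt{y}$)
$t = -28679$ ($t = -6 - 28673 = -28679$)
$w{\left(P \right)} = 1$
$V{\left(W \right)} = 1$
$t + V{\left(-72 \right)} = -28679 + 1 = -28678$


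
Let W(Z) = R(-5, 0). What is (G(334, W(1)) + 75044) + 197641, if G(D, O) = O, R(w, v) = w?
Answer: 272680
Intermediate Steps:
W(Z) = -5
(G(334, W(1)) + 75044) + 197641 = (-5 + 75044) + 197641 = 75039 + 197641 = 272680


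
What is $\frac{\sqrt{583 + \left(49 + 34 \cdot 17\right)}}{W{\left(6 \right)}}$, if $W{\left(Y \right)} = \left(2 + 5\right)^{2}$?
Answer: $\frac{11 \sqrt{10}}{49} \approx 0.7099$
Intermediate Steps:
$W{\left(Y \right)} = 49$ ($W{\left(Y \right)} = 7^{2} = 49$)
$\frac{\sqrt{583 + \left(49 + 34 \cdot 17\right)}}{W{\left(6 \right)}} = \frac{\sqrt{583 + \left(49 + 34 \cdot 17\right)}}{49} = \sqrt{583 + \left(49 + 578\right)} \frac{1}{49} = \sqrt{583 + 627} \cdot \frac{1}{49} = \sqrt{1210} \cdot \frac{1}{49} = 11 \sqrt{10} \cdot \frac{1}{49} = \frac{11 \sqrt{10}}{49}$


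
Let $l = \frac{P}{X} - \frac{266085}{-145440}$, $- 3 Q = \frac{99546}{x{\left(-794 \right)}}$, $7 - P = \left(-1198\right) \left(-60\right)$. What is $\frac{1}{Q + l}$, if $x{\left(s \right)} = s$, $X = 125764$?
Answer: $\frac{40342072864}{1736684211245} \approx 0.023229$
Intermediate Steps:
$P = -71873$ ($P = 7 - \left(-1198\right) \left(-60\right) = 7 - 71880 = -71873$)
$Q = \frac{16591}{397}$ ($Q = - \frac{99546 \frac{1}{-794}}{3} = - \frac{99546 \left(- \frac{1}{794}\right)}{3} = \left(- \frac{1}{3}\right) \left(- \frac{49773}{397}\right) = \frac{16591}{397} \approx 41.791$)
$l = \frac{127837249}{101617312}$ ($l = - \frac{71873}{125764} - \frac{266085}{-145440} = \left(-71873\right) \frac{1}{125764} - - \frac{5913}{3232} = - \frac{71873}{125764} + \frac{5913}{3232} = \frac{127837249}{101617312} \approx 1.258$)
$\frac{1}{Q + l} = \frac{1}{\frac{16591}{397} + \frac{127837249}{101617312}} = \frac{1}{\frac{1736684211245}{40342072864}} = \frac{40342072864}{1736684211245}$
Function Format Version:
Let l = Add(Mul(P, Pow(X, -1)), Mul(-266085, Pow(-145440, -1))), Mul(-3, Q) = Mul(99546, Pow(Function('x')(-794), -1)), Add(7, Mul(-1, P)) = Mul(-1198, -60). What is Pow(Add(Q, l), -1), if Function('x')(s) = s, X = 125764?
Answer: Rational(40342072864, 1736684211245) ≈ 0.023229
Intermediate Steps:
P = -71873 (P = Add(7, Mul(-1, Mul(-1198, -60))) = Add(7, Mul(-1, 71880)) = Add(7, -71880) = -71873)
Q = Rational(16591, 397) (Q = Mul(Rational(-1, 3), Mul(99546, Pow(-794, -1))) = Mul(Rational(-1, 3), Mul(99546, Rational(-1, 794))) = Mul(Rational(-1, 3), Rational(-49773, 397)) = Rational(16591, 397) ≈ 41.791)
l = Rational(127837249, 101617312) (l = Add(Mul(-71873, Pow(125764, -1)), Mul(-266085, Pow(-145440, -1))) = Add(Mul(-71873, Rational(1, 125764)), Mul(-266085, Rational(-1, 145440))) = Add(Rational(-71873, 125764), Rational(5913, 3232)) = Rational(127837249, 101617312) ≈ 1.2580)
Pow(Add(Q, l), -1) = Pow(Add(Rational(16591, 397), Rational(127837249, 101617312)), -1) = Pow(Rational(1736684211245, 40342072864), -1) = Rational(40342072864, 1736684211245)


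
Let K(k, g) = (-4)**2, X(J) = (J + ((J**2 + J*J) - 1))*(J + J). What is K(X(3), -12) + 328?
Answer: 344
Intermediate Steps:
X(J) = 2*J*(-1 + J + 2*J**2) (X(J) = (J + ((J**2 + J**2) - 1))*(2*J) = (J + (2*J**2 - 1))*(2*J) = (J + (-1 + 2*J**2))*(2*J) = (-1 + J + 2*J**2)*(2*J) = 2*J*(-1 + J + 2*J**2))
K(k, g) = 16
K(X(3), -12) + 328 = 16 + 328 = 344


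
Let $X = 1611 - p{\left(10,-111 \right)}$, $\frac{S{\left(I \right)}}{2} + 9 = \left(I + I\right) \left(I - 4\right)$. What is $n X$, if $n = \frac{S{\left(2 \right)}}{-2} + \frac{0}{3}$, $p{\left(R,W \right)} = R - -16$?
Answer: $26945$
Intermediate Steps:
$p{\left(R,W \right)} = 16 + R$ ($p{\left(R,W \right)} = R + 16 = 16 + R$)
$S{\left(I \right)} = -18 + 4 I \left(-4 + I\right)$ ($S{\left(I \right)} = -18 + 2 \left(I + I\right) \left(I - 4\right) = -18 + 2 \cdot 2 I \left(-4 + I\right) = -18 + 4 I \left(-4 + I\right)$)
$X = 1585$ ($X = 1611 - \left(16 + 10\right) = 1611 - 26 = 1585$)
$n = 17$ ($n = \frac{-18 - 32 + 4 \cdot 2^{2}}{-2} + \frac{0}{3} = \left(-18 - 32 + 4 \cdot 4\right) \left(- \frac{1}{2}\right) + 0 \cdot \frac{1}{3} = \left(-18 - 32 + 16\right) \left(- \frac{1}{2}\right) + 0 = \left(-34\right) \left(- \frac{1}{2}\right) + 0 = 17 + 0 = 17$)
$n X = 17 \cdot 1585 = 26945$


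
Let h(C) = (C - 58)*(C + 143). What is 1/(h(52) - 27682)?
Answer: -1/28852 ≈ -3.4660e-5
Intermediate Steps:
h(C) = (-58 + C)*(143 + C)
1/(h(52) - 27682) = 1/((-8294 + 52² + 85*52) - 27682) = 1/((-8294 + 2704 + 4420) - 27682) = 1/(-1170 - 27682) = 1/(-28852) = -1/28852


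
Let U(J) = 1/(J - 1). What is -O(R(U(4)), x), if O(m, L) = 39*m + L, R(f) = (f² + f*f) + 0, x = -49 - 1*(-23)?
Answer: 52/3 ≈ 17.333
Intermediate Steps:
U(J) = 1/(-1 + J)
x = -26 (x = -49 + 23 = -26)
R(f) = 2*f² (R(f) = (f² + f²) + 0 = 2*f² + 0 = 2*f²)
O(m, L) = L + 39*m
-O(R(U(4)), x) = -(-26 + 39*(2*(1/(-1 + 4))²)) = -(-26 + 39*(2*(1/3)²)) = -(-26 + 39*(2*(⅓)²)) = -(-26 + 39*(2*(⅑))) = -(-26 + 39*(2/9)) = -(-26 + 26/3) = -1*(-52/3) = 52/3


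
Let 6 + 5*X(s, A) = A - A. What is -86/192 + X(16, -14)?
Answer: -791/480 ≈ -1.6479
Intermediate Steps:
X(s, A) = -6/5 (X(s, A) = -6/5 + (A - A)/5 = -6/5 + (⅕)*0 = -6/5 + 0 = -6/5)
-86/192 + X(16, -14) = -86/192 - 6/5 = -86*1/192 - 6/5 = -43/96 - 6/5 = -791/480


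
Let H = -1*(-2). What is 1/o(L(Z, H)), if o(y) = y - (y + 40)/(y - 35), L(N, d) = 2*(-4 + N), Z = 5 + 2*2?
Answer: 1/12 ≈ 0.083333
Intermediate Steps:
H = 2
Z = 9 (Z = 5 + 4 = 9)
L(N, d) = -8 + 2*N
o(y) = y - (40 + y)/(-35 + y)
1/o(L(Z, H)) = 1/((-40 + (-8 + 2*9)² - 36*(-8 + 2*9))/(-35 + (-8 + 2*9))) = 1/((-40 + (-8 + 18)² - 36*(-8 + 18))/(-35 + (-8 + 18))) = 1/((-40 + 10² - 36*10)/(-35 + 10)) = 1/((-40 + 100 - 360)/(-25)) = 1/(-1/25*(-300)) = 1/12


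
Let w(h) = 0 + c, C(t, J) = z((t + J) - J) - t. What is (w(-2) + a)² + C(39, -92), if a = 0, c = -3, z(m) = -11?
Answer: -41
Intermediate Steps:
C(t, J) = -11 - t
w(h) = -3 (w(h) = 0 - 3 = -3)
(w(-2) + a)² + C(39, -92) = (-3 + 0)² + (-11 - 1*39) = (-3)² + (-11 - 39) = 9 - 50 = -41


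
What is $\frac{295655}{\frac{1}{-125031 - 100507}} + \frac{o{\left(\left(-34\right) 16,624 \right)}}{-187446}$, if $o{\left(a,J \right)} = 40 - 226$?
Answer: $- \frac{2083194785500959}{31241} \approx -6.6681 \cdot 10^{10}$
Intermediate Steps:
$o{\left(a,J \right)} = -186$
$\frac{295655}{\frac{1}{-125031 - 100507}} + \frac{o{\left(\left(-34\right) 16,624 \right)}}{-187446} = \frac{295655}{\frac{1}{-125031 - 100507}} - \frac{186}{-187446} = \frac{295655}{\frac{1}{-225538}} - - \frac{31}{31241} = \frac{295655}{- \frac{1}{225538}} + \frac{31}{31241} = 295655 \left(-225538\right) + \frac{31}{31241} = -66681437390 + \frac{31}{31241} = - \frac{2083194785500959}{31241}$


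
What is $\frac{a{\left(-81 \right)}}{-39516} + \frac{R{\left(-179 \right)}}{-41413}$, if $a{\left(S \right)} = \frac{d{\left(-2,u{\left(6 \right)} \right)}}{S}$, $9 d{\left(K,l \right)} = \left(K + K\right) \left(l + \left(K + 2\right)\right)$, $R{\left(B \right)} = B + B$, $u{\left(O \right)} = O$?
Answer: $\frac{859330900}{99415923561} \approx 0.0086438$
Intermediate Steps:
$R{\left(B \right)} = 2 B$
$d{\left(K,l \right)} = \frac{2 K \left(2 + K + l\right)}{9}$ ($d{\left(K,l \right)} = \frac{\left(K + K\right) \left(l + \left(K + 2\right)\right)}{9} = \frac{2 K \left(l + \left(2 + K\right)\right)}{9} = \frac{2 K \left(2 + K + l\right)}{9}$)
$a{\left(S \right)} = - \frac{8}{3 S}$ ($a{\left(S \right)} = \frac{\frac{2}{9} \left(-2\right) \left(2 - 2 + 6\right)}{S} = \frac{\frac{2}{9} \left(-2\right) 6}{S} = - \frac{8}{3 S}$)
$\frac{a{\left(-81 \right)}}{-39516} + \frac{R{\left(-179 \right)}}{-41413} = \frac{\left(- \frac{8}{3}\right) \frac{1}{-81}}{-39516} + \frac{2 \left(-179\right)}{-41413} = \left(- \frac{8}{3}\right) \left(- \frac{1}{81}\right) \left(- \frac{1}{39516}\right) - - \frac{358}{41413} = \frac{8}{243} \left(- \frac{1}{39516}\right) + \frac{358}{41413} = - \frac{2}{2400597} + \frac{358}{41413} = \frac{859330900}{99415923561}$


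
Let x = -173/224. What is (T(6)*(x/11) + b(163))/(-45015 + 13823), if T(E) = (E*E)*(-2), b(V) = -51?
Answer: 14151/9607136 ≈ 0.0014730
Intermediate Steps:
x = -173/224 (x = -173*1/224 = -173/224 ≈ -0.77232)
T(E) = -2*E² (T(E) = E²*(-2) = -2*E²)
(T(6)*(x/11) + b(163))/(-45015 + 13823) = ((-2*6²)*(-173/224/11) - 51)/(-45015 + 13823) = ((-2*36)*(-173/224*1/11) - 51)/(-31192) = (-72*(-173/2464) - 51)*(-1/31192) = (1557/308 - 51)*(-1/31192) = -14151/308*(-1/31192) = 14151/9607136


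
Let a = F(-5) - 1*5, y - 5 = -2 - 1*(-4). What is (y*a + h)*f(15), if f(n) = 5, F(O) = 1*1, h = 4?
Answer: -120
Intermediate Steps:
F(O) = 1
y = 7 (y = 5 + (-2 - 1*(-4)) = 5 + (-2 + 4) = 5 + 2 = 7)
a = -4 (a = 1 - 1*5 = 1 - 5 = -4)
(y*a + h)*f(15) = (7*(-4) + 4)*5 = (-28 + 4)*5 = -24*5 = -120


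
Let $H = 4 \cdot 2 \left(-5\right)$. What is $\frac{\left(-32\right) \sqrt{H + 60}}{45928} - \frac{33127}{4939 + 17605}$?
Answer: $- \frac{33127}{22544} - \frac{8 \sqrt{5}}{5741} \approx -1.4726$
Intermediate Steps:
$H = -40$ ($H = 8 \left(-5\right) = -40$)
$\frac{\left(-32\right) \sqrt{H + 60}}{45928} - \frac{33127}{4939 + 17605} = \frac{\left(-32\right) \sqrt{-40 + 60}}{45928} - \frac{33127}{4939 + 17605} = - 32 \sqrt{20} \cdot \frac{1}{45928} - \frac{33127}{22544} = - 32 \cdot 2 \sqrt{5} \cdot \frac{1}{45928} - \frac{33127}{22544} = - 64 \sqrt{5} \cdot \frac{1}{45928} - \frac{33127}{22544} = - \frac{8 \sqrt{5}}{5741} - \frac{33127}{22544} = - \frac{33127}{22544} - \frac{8 \sqrt{5}}{5741}$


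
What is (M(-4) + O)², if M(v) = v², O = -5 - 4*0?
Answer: 121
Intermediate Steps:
O = -5 (O = -5 + 0 = -5)
(M(-4) + O)² = ((-4)² - 5)² = (16 - 5)² = 11² = 121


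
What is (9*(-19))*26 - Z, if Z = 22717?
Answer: -27163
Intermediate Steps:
(9*(-19))*26 - Z = (9*(-19))*26 - 1*22717 = -171*26 - 22717 = -4446 - 22717 = -27163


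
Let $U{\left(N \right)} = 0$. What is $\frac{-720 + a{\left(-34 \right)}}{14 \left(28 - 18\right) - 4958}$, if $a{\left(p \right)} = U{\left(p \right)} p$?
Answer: $\frac{120}{803} \approx 0.14944$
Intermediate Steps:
$a{\left(p \right)} = 0$ ($a{\left(p \right)} = 0 p = 0$)
$\frac{-720 + a{\left(-34 \right)}}{14 \left(28 - 18\right) - 4958} = \frac{-720 + 0}{14 \left(28 - 18\right) - 4958} = - \frac{720}{14 \cdot 10 - 4958} = - \frac{720}{140 - 4958} = - \frac{720}{-4818} = \left(-720\right) \left(- \frac{1}{4818}\right) = \frac{120}{803}$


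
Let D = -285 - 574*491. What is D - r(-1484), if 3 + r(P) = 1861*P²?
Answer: -4098680532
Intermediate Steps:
r(P) = -3 + 1861*P²
D = -282119 (D = -285 - 281834 = -282119)
D - r(-1484) = -282119 - (-3 + 1861*(-1484)²) = -282119 - (-3 + 1861*2202256) = -282119 - (-3 + 4098398416) = -282119 - 1*4098398413 = -282119 - 4098398413 = -4098680532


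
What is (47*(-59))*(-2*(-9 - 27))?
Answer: -199656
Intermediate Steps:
(47*(-59))*(-2*(-9 - 27)) = -(-5546)*(-36) = -2773*72 = -199656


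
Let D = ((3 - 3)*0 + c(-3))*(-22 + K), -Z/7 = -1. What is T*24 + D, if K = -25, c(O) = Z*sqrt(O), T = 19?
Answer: 456 - 329*I*sqrt(3) ≈ 456.0 - 569.84*I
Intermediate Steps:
Z = 7 (Z = -7*(-1) = 7)
c(O) = 7*sqrt(O)
D = -329*I*sqrt(3) (D = ((3 - 3)*0 + 7*sqrt(-3))*(-22 - 25) = (0*0 + 7*(I*sqrt(3)))*(-47) = (0 + 7*I*sqrt(3))*(-47) = (7*I*sqrt(3))*(-47) = -329*I*sqrt(3) ≈ -569.84*I)
T*24 + D = 19*24 - 329*I*sqrt(3) = 456 - 329*I*sqrt(3)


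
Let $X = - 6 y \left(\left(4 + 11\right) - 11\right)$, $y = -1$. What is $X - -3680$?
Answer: $3704$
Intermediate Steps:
$X = 24$ ($X = \left(-6\right) \left(-1\right) \left(\left(4 + 11\right) - 11\right) = 6 \left(15 - 11\right) = 6 \cdot 4 = 24$)
$X - -3680 = 24 - -3680 = 24 + 3680 = 3704$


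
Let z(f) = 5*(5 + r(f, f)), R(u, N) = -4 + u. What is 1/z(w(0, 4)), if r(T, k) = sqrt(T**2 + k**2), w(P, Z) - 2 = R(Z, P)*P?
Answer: 1/17 - 2*sqrt(2)/85 ≈ 0.025548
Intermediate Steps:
w(P, Z) = 2 + P*(-4 + Z) (w(P, Z) = 2 + (-4 + Z)*P = 2 + P*(-4 + Z))
z(f) = 25 + 5*sqrt(2)*sqrt(f**2) (z(f) = 5*(5 + sqrt(f**2 + f**2)) = 5*(5 + sqrt(2*f**2)) = 5*(5 + sqrt(2)*sqrt(f**2)) = 25 + 5*sqrt(2)*sqrt(f**2))
1/z(w(0, 4)) = 1/(25 + 5*sqrt(2)*sqrt((2 + 0*(-4 + 4))**2)) = 1/(25 + 5*sqrt(2)*sqrt((2 + 0*0)**2)) = 1/(25 + 5*sqrt(2)*sqrt((2 + 0)**2)) = 1/(25 + 5*sqrt(2)*sqrt(2**2)) = 1/(25 + 5*sqrt(2)*sqrt(4)) = 1/(25 + 5*sqrt(2)*2) = 1/(25 + 10*sqrt(2))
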